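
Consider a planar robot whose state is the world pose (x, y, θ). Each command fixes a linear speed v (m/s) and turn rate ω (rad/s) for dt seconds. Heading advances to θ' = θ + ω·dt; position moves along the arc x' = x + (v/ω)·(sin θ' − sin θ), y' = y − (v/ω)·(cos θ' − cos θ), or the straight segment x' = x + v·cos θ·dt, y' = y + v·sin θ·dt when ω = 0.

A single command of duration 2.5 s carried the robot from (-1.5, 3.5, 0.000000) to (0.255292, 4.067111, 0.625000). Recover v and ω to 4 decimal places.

Δθ = 0.625000 − 0.000000 = 0.625000
ω = Δθ/dt = 0.625000/2.5 = 0.2500
R = Δx/(sin θ' − sin θ) = 3.0000
v = R·ω = 3.0000·0.2500 = 0.7500

v = 0.7500, ω = 0.2500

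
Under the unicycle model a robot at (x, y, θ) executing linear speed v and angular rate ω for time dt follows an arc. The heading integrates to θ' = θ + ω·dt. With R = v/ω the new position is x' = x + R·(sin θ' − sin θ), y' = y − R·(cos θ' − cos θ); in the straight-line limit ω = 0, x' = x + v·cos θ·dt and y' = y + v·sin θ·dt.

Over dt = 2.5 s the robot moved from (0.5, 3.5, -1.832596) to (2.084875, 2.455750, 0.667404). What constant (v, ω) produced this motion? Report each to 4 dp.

v = 1.0000, ω = 1.0000

Δθ = 0.667404 − -1.832596 = 2.500000
ω = Δθ/dt = 2.500000/2.5 = 1.0000
R = Δx/(sin θ' − sin θ) = 1.0000
v = R·ω = 1.0000·1.0000 = 1.0000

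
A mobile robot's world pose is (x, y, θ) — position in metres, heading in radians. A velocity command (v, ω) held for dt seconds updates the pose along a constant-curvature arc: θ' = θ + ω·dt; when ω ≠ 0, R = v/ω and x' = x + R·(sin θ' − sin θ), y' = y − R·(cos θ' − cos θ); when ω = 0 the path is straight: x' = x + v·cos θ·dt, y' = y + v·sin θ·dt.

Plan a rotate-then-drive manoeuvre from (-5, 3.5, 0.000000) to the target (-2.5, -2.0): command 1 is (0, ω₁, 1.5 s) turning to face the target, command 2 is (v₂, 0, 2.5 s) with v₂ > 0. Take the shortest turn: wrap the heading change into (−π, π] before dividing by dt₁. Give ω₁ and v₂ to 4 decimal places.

heading to target = atan2(-2−3.5, -2.5−-5) = -1.1442
Δθ = wrap(-1.1442 − 0.0000) = -1.1442; ω₁ = Δθ/dt₁ = -0.7628
distance = √((-2.5−-5)² + (-2−3.5)²) = 6.0415; v₂ = distance/dt₂ = 2.4166

ω₁ = -0.7628, v₂ = 2.4166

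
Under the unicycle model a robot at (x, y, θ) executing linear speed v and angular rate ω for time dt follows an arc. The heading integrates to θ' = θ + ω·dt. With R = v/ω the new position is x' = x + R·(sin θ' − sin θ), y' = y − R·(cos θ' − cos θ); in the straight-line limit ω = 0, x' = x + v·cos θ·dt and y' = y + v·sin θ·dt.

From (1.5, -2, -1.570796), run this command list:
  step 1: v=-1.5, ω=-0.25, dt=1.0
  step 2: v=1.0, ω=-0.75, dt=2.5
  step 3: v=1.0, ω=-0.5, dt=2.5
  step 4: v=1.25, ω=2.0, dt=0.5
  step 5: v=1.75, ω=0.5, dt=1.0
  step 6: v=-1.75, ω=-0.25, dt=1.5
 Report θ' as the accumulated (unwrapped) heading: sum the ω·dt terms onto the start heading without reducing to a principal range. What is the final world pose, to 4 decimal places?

(-0.5303, 1.1012, -3.8208)

step 1: θ'=-1.8208 (R=6.0000) → pose (1.6865, -0.5156, -1.8208)
step 2: θ'=-3.6958 (R=-1.3333) → pose (-0.3070, -1.3195, -3.6958)
step 3: θ'=-4.9458 (R=-2.0000) → pose (-1.2003, 0.8438, -4.9458)
step 4: θ'=-3.9458 (R=0.6250) → pose (-1.3582, 1.4219, -3.9458)
step 5: θ'=-3.4458 (R=3.5000) → pose (-2.8308, 2.3333, -3.4458)
step 6: θ'=-3.8208 (R=7.0000) → pose (-0.5303, 1.1012, -3.8208)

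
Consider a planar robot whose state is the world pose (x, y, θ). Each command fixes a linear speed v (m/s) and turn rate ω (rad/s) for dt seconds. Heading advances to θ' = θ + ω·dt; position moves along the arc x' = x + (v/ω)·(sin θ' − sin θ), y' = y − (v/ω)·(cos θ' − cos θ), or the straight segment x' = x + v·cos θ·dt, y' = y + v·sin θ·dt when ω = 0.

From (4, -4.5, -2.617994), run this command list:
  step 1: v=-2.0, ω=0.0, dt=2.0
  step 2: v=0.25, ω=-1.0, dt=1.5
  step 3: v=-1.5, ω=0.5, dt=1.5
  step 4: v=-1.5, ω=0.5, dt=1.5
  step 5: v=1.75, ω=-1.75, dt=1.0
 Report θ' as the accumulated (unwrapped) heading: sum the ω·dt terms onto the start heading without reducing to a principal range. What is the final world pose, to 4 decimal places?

(9.6762, -2.8132, -4.3680)

step 1: θ'=-2.6180 (straight) → pose (7.4641, -2.5000, -2.6180)
step 2: θ'=-4.1180 (R=-0.2500) → pose (7.1320, -2.4235, -4.1180)
step 3: θ'=-3.3680 (R=-3.0000) → pose (8.9440, -3.6669, -3.3680)
step 4: θ'=-2.6180 (R=-3.0000) → pose (11.1174, -3.3415, -2.6180)
step 5: θ'=-4.3680 (R=-1.0000) → pose (9.6762, -2.8132, -4.3680)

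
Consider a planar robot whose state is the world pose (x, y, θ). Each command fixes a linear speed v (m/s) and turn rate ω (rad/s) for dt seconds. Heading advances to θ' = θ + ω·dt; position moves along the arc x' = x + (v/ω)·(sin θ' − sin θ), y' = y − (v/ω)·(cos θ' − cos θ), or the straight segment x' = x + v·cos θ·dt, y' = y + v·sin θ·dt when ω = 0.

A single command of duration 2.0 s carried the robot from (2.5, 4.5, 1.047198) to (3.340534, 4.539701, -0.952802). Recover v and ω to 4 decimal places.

Δθ = -0.952802 − 1.047198 = -2.000000
ω = Δθ/dt = -2.000000/2.0 = -1.0000
R = Δx/(sin θ' − sin θ) = -0.5000
v = R·ω = -0.5000·-1.0000 = 0.5000

v = 0.5000, ω = -1.0000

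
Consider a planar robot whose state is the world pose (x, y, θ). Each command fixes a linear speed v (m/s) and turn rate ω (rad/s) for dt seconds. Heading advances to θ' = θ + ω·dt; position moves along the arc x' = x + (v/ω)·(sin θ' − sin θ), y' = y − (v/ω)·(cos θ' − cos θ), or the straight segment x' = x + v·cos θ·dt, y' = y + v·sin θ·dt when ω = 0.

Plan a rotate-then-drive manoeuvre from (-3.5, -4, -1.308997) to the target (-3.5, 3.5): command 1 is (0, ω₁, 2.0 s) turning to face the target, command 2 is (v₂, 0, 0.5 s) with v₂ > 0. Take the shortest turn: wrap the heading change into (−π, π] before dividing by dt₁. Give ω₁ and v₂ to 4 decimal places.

heading to target = atan2(3.5−-4, -3.5−-3.5) = 1.5708
Δθ = wrap(1.5708 − -1.3090) = 2.8798; ω₁ = Δθ/dt₁ = 1.4399
distance = √((-3.5−-3.5)² + (3.5−-4)²) = 7.5000; v₂ = distance/dt₂ = 15.0000

ω₁ = 1.4399, v₂ = 15.0000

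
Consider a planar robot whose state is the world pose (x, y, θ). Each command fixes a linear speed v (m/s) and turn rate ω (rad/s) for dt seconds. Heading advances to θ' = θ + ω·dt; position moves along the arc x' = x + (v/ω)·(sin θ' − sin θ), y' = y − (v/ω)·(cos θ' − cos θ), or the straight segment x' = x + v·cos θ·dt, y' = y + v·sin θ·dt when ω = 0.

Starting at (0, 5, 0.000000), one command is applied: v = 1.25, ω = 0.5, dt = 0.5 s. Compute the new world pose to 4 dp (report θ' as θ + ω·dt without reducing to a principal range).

(0.6185, 5.0777, 0.2500)

θ' = 0.0000 + 0.5·0.5 = 0.2500
R = v/ω = 1.25/0.5 = 2.5000
x' = 0 + 2.5000·(sin 0.2500 − sin 0.0000) = 0.6185
y' = 5 − 2.5000·(cos 0.2500 − cos 0.0000) = 5.0777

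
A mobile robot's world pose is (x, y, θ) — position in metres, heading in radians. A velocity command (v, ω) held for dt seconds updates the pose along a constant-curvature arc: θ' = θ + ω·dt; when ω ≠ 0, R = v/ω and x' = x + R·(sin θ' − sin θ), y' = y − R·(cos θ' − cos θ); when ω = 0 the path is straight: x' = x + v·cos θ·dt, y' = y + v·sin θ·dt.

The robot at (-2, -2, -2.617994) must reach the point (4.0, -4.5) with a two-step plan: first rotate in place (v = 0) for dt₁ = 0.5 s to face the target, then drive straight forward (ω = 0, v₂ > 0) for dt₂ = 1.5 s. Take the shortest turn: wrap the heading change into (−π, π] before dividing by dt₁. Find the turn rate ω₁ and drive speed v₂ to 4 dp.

heading to target = atan2(-4.5−-2, 4−-2) = -0.3948
Δθ = wrap(-0.3948 − -2.6180) = 2.2232; ω₁ = Δθ/dt₁ = 4.4464
distance = √((4−-2)² + (-4.5−-2)²) = 6.5000; v₂ = distance/dt₂ = 4.3333

ω₁ = 4.4464, v₂ = 4.3333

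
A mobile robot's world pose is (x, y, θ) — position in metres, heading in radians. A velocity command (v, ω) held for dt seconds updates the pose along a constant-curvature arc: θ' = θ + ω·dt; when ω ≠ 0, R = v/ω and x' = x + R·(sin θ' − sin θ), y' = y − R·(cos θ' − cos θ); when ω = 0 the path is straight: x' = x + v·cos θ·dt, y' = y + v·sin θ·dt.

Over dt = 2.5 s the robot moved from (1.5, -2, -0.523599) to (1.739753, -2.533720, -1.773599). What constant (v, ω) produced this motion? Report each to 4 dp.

v = 0.2500, ω = -0.5000

Δθ = -1.773599 − -0.523599 = -1.250000
ω = Δθ/dt = -1.250000/2.5 = -0.5000
R = −Δy/(cos θ' − cos θ) = -0.5000
v = R·ω = -0.5000·-0.5000 = 0.2500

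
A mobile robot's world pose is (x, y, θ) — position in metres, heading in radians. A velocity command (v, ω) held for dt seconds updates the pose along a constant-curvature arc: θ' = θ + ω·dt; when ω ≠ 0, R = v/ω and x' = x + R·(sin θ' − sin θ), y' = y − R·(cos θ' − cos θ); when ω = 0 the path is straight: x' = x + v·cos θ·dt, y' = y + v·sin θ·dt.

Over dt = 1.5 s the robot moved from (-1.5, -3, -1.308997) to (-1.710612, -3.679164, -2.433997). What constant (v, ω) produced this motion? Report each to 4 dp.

v = 0.5000, ω = -0.7500

Δθ = -2.433997 − -1.308997 = -1.125000
ω = Δθ/dt = -1.125000/1.5 = -0.7500
R = −Δy/(cos θ' − cos θ) = -0.6667
v = R·ω = -0.6667·-0.7500 = 0.5000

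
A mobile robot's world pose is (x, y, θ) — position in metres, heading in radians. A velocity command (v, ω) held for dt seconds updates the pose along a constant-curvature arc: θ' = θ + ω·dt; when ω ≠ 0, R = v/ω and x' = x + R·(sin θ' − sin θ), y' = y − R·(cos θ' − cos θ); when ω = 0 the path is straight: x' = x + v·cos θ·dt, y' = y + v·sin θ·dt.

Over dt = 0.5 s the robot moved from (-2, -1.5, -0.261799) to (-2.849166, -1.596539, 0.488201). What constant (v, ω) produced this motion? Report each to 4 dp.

Δθ = 0.488201 − -0.261799 = 0.750000
ω = Δθ/dt = 0.750000/0.5 = 1.5000
R = Δx/(sin θ' − sin θ) = -1.1667
v = R·ω = -1.1667·1.5000 = -1.7500

v = -1.7500, ω = 1.5000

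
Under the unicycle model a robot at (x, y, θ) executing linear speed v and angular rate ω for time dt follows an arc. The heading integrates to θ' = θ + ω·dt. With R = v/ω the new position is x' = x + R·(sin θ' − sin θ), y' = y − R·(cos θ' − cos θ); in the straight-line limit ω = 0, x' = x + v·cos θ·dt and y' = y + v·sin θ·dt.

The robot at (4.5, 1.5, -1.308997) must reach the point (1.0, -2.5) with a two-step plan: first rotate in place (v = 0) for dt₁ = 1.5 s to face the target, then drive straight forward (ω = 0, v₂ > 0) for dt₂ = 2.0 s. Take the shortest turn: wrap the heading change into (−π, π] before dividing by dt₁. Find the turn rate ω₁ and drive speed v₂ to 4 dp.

heading to target = atan2(-2.5−1.5, 1−4.5) = -2.2896
Δθ = wrap(-2.2896 − -1.3090) = -0.9806; ω₁ = Δθ/dt₁ = -0.6538
distance = √((1−4.5)² + (-2.5−1.5)²) = 5.3151; v₂ = distance/dt₂ = 2.6575

ω₁ = -0.6538, v₂ = 2.6575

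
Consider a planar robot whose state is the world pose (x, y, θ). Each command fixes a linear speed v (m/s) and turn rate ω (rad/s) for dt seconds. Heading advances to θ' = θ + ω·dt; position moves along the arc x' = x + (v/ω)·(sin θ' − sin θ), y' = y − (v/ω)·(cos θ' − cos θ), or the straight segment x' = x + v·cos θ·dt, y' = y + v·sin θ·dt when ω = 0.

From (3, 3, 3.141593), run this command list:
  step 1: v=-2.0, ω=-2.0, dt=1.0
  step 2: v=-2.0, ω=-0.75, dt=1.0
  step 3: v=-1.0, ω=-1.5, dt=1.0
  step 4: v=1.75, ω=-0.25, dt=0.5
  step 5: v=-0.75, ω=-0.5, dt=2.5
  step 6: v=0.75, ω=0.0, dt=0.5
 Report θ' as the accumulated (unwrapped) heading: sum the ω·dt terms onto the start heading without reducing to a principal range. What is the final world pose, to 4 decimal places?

(2.1928, 1.1960, -2.4834)

step 1: θ'=1.1416 (R=1.0000) → pose (3.9093, 1.5839, 1.1416)
step 2: θ'=0.3916 (R=2.6667) → pose (2.5023, 0.2288, 0.3916)
step 3: θ'=-1.1084 (R=0.6667) → pose (1.6512, 0.5476, -1.1084)
step 4: θ'=-1.2334 (R=-7.0000) → pose (1.9916, -0.2579, -1.2334)
step 5: θ'=-2.4834 (R=1.5000) → pose (2.4895, 1.4253, -2.4834)
step 6: θ'=-2.4834 (straight) → pose (2.1928, 1.1960, -2.4834)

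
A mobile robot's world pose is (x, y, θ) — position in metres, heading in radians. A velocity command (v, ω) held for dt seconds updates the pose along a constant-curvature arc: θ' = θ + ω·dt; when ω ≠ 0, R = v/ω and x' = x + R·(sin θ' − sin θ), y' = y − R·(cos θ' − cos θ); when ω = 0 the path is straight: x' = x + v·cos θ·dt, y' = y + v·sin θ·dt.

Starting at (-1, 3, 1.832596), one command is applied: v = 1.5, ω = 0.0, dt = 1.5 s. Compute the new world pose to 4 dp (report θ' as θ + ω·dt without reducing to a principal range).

(-1.5823, 5.1733, 1.8326)

θ' = 1.8326 + 0.0·1.5 = 1.8326
ω = 0 → straight: x' = -1 + 1.5·cos(1.8326)·1.5 = -1.5823
y' = 3 + 1.5·sin(1.8326)·1.5 = 5.1733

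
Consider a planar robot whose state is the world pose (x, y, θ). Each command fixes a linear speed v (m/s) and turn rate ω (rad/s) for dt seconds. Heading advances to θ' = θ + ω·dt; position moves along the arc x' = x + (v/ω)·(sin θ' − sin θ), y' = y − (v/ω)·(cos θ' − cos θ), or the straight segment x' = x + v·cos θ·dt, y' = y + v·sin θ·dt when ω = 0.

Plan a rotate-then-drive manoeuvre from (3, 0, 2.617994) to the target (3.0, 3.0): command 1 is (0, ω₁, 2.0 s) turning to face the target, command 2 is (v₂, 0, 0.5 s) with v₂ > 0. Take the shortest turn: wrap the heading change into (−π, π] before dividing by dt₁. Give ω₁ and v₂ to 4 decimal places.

heading to target = atan2(3−0, 3−3) = 1.5708
Δθ = wrap(1.5708 − 2.6180) = -1.0472; ω₁ = Δθ/dt₁ = -0.5236
distance = √((3−3)² + (3−0)²) = 3.0000; v₂ = distance/dt₂ = 6.0000

ω₁ = -0.5236, v₂ = 6.0000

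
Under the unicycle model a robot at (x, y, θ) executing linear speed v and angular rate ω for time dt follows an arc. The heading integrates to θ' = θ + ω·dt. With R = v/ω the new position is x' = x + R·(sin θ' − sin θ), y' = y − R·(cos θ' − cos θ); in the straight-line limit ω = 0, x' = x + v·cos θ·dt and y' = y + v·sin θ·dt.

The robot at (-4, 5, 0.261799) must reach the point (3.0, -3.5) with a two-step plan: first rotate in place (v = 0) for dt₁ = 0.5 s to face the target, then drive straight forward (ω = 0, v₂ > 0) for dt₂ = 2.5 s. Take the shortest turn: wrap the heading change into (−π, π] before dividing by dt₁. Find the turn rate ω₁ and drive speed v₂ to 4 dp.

ω₁ = -2.2873, v₂ = 4.4045

heading to target = atan2(-3.5−5, 3−-4) = -0.8819
Δθ = wrap(-0.8819 − 0.2618) = -1.1437; ω₁ = Δθ/dt₁ = -2.2873
distance = √((3−-4)² + (-3.5−5)²) = 11.0114; v₂ = distance/dt₂ = 4.4045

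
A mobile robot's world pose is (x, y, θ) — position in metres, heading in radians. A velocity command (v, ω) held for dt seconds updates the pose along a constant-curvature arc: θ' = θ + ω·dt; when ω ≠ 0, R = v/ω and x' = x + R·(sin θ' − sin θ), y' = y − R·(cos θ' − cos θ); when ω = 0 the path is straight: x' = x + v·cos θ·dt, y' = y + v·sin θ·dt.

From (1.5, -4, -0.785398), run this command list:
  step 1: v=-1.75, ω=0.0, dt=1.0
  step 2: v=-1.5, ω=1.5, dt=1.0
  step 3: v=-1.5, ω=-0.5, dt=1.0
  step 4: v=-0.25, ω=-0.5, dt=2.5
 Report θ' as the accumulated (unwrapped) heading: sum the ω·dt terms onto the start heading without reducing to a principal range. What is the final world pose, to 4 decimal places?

step 1: θ'=-0.7854 (straight) → pose (0.2626, -2.7626, -0.7854)
step 2: θ'=0.7146 (R=-1.0000) → pose (-1.0999, -2.7143, 0.7146)
step 3: θ'=0.2146 (R=3.0000) → pose (-2.4269, -3.3794, 0.2146)
step 4: θ'=-1.0354 (R=0.5000) → pose (-2.9634, -3.1460, -1.0354)

(-2.9634, -3.1460, -1.0354)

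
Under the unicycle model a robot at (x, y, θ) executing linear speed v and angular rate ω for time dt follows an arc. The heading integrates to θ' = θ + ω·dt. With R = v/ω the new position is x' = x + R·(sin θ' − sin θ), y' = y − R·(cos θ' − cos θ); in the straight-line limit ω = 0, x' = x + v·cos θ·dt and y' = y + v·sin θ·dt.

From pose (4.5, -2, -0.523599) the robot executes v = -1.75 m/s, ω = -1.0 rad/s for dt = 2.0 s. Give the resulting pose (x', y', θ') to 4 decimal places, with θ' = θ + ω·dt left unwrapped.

(4.3610, 0.9419, -2.5236)

θ' = -0.5236 + -1.0·2.0 = -2.5236
R = v/ω = -1.75/-1.0 = 1.7500
x' = 4.5 + 1.7500·(sin -2.5236 − sin -0.5236) = 4.3610
y' = -2 − 1.7500·(cos -2.5236 − cos -0.5236) = 0.9419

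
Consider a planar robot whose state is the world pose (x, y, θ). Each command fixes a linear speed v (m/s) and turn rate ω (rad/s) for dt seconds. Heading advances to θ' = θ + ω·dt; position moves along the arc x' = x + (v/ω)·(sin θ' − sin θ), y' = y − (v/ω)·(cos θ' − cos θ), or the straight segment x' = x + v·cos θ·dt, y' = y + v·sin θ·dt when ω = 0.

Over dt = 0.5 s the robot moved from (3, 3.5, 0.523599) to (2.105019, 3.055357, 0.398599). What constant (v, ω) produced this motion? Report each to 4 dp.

v = -2.0000, ω = -0.2500

Δθ = 0.398599 − 0.523599 = -0.125000
ω = Δθ/dt = -0.125000/0.5 = -0.2500
R = Δx/(sin θ' − sin θ) = 8.0000
v = R·ω = 8.0000·-0.2500 = -2.0000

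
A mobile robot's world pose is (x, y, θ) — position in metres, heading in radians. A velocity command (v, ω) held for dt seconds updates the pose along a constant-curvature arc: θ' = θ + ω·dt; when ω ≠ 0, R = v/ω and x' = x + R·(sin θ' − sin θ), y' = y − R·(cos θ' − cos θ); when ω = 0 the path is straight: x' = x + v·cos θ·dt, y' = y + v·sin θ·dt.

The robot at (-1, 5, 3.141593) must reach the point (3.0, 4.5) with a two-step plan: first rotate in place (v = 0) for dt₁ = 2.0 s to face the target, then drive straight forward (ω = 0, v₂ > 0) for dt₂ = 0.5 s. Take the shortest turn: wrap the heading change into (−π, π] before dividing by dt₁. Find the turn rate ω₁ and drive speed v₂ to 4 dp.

ω₁ = 1.5086, v₂ = 8.0623

heading to target = atan2(4.5−5, 3−-1) = -0.1244
Δθ = wrap(-0.1244 − 3.1416) = 3.0172; ω₁ = Δθ/dt₁ = 1.5086
distance = √((3−-1)² + (4.5−5)²) = 4.0311; v₂ = distance/dt₂ = 8.0623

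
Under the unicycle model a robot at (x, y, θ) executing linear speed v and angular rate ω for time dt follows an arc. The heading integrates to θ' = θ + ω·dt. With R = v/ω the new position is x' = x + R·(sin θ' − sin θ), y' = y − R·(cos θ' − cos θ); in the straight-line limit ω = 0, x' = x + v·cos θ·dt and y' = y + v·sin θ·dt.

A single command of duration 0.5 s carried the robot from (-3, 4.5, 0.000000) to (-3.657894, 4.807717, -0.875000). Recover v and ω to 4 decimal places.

v = -1.5000, ω = -1.7500

Δθ = -0.875000 − 0.000000 = -0.875000
ω = Δθ/dt = -0.875000/0.5 = -1.7500
R = Δx/(sin θ' − sin θ) = 0.8571
v = R·ω = 0.8571·-1.7500 = -1.5000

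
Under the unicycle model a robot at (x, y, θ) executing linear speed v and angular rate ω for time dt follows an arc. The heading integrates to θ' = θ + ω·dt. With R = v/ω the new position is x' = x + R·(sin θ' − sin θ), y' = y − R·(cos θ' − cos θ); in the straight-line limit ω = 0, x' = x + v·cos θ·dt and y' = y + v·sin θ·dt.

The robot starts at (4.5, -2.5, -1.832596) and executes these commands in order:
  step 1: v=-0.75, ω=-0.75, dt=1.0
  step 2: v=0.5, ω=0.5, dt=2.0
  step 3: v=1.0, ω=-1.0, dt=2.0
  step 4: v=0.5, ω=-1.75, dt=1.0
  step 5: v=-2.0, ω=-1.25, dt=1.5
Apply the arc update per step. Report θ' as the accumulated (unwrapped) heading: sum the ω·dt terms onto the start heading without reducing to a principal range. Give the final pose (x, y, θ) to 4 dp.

(0.3494, -3.2489, -7.2076)

step 1: θ'=-2.5826 (R=1.0000) → pose (4.9356, -1.9110, -2.5826)
step 2: θ'=-1.5826 (R=1.0000) → pose (4.4660, -2.7470, -1.5826)
step 3: θ'=-3.5826 (R=-1.0000) → pose (3.0392, -3.6395, -3.5826)
step 4: θ'=-5.3326 (R=-0.2857) → pose (2.9287, -3.2151, -5.3326)
step 5: θ'=-7.2076 (R=1.6000) → pose (0.3494, -3.2489, -7.2076)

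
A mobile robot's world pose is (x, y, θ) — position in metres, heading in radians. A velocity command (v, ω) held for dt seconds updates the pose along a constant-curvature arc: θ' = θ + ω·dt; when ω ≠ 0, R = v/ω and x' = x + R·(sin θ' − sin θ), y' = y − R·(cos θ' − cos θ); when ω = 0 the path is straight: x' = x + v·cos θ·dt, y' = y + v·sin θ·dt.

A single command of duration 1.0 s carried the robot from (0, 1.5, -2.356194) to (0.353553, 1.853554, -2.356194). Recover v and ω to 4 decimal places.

Δθ = -2.356194 − -2.356194 = 0.000000
ω = Δθ/dt = 0.000000/1.0 = 0.0000
ω = 0 → v = (Δx·cos θ + Δy·sin θ)/dt = -0.5000

v = -0.5000, ω = 0.0000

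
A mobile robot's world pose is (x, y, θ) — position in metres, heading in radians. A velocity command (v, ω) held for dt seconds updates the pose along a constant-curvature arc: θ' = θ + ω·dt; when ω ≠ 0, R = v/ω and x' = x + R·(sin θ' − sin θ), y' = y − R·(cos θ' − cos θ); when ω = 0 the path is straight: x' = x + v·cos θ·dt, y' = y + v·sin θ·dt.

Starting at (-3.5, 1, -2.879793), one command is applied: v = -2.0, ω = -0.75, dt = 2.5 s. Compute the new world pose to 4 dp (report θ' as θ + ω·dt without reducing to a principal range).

(-0.1455, -1.6888, -4.7548)

θ' = -2.8798 + -0.75·2.5 = -4.7548
R = v/ω = -2.0/-0.75 = 2.6667
x' = -3.5 + 2.6667·(sin -4.7548 − sin -2.8798) = -0.1455
y' = 1 − 2.6667·(cos -4.7548 − cos -2.8798) = -1.6888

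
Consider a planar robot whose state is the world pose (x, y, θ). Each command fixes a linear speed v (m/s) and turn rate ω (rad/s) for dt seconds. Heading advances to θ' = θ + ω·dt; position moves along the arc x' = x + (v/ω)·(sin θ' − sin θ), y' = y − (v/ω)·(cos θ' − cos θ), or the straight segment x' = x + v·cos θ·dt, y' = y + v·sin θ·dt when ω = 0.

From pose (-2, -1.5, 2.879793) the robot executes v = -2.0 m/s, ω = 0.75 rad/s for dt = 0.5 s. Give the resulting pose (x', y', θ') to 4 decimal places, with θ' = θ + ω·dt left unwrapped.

θ' = 2.8798 + 0.75·0.5 = 3.2548
R = v/ω = -2.0/0.75 = -2.6667
x' = -2 + -2.6667·(sin 3.2548 − sin 2.8798) = -1.0086
y' = -1.5 − -2.6667·(cos 3.2548 − cos 2.8798) = -1.5738

(-1.0086, -1.5738, 3.2548)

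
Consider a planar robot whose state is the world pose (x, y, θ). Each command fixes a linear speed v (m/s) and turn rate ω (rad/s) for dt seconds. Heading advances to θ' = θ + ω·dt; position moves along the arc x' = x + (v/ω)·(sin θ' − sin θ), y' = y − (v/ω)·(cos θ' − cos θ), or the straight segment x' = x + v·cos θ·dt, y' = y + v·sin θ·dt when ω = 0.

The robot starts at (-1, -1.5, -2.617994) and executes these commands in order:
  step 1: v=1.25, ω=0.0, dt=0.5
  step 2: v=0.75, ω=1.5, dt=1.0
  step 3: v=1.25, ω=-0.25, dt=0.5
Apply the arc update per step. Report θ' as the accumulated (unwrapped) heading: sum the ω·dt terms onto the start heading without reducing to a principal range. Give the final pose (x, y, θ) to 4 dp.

(-1.5032, -3.0419, -1.2430)

step 1: θ'=-2.6180 (straight) → pose (-1.5413, -1.8125, -2.6180)
step 2: θ'=-1.1180 (R=0.5000) → pose (-1.7409, -2.4643, -1.1180)
step 3: θ'=-1.2430 (R=-5.0000) → pose (-1.5032, -3.0419, -1.2430)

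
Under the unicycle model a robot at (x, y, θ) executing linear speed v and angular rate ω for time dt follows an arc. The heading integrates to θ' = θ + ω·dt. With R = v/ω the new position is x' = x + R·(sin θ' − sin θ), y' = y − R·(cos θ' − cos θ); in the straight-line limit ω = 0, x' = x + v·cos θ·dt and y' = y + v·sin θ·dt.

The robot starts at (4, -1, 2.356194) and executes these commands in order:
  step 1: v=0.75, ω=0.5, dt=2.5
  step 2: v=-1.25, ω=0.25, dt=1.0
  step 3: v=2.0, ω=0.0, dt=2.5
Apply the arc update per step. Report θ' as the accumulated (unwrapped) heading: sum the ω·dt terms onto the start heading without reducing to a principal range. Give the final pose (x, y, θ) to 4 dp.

step 1: θ'=3.6062 (R=1.5000) → pose (2.2672, -0.7197, 3.6062)
step 2: θ'=3.8562 (R=-5.0000) → pose (3.3035, -0.0264, 3.8562)
step 3: θ'=3.8562 (straight) → pose (-0.4733, -3.3030, 3.8562)

(-0.4733, -3.3030, 3.8562)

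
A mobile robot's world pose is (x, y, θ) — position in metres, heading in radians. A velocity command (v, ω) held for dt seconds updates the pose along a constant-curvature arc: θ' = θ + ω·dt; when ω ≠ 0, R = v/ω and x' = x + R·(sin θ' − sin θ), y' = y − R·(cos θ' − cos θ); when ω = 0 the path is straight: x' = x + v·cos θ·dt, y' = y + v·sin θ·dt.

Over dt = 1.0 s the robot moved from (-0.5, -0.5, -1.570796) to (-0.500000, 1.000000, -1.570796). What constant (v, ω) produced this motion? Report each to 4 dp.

Δθ = -1.570796 − -1.570796 = 0.000000
ω = Δθ/dt = 0.000000/1.0 = 0.0000
ω = 0 → v = (Δx·cos θ + Δy·sin θ)/dt = -1.5000

v = -1.5000, ω = 0.0000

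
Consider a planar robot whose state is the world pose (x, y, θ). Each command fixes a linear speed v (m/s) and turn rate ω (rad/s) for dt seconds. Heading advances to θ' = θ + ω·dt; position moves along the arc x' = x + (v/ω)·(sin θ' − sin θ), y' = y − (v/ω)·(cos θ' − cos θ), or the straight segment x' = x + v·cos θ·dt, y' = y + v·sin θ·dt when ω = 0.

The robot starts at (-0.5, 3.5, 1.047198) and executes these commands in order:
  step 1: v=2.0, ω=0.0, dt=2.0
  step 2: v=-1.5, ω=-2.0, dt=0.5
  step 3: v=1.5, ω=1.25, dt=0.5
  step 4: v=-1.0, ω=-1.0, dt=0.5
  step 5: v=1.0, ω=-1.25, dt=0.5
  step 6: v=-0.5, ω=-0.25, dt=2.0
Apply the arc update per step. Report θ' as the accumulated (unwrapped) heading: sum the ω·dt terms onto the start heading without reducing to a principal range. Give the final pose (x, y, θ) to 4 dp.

(0.8571, 7.2178, -0.9528)

step 1: θ'=1.0472 (straight) → pose (1.5000, 6.9641, 1.0472)
step 2: θ'=0.0472 (R=0.7500) → pose (0.8859, 6.5899, 0.0472)
step 3: θ'=0.6722 (R=1.2000) → pose (1.5765, 6.8497, 0.6722)
step 4: θ'=0.1722 (R=1.0000) → pose (1.1251, 6.6469, 0.1722)
step 5: θ'=-0.4528 (R=-0.8000) → pose (1.6122, 6.5781, -0.4528)
step 6: θ'=-0.9528 (R=2.0000) → pose (0.8571, 7.2178, -0.9528)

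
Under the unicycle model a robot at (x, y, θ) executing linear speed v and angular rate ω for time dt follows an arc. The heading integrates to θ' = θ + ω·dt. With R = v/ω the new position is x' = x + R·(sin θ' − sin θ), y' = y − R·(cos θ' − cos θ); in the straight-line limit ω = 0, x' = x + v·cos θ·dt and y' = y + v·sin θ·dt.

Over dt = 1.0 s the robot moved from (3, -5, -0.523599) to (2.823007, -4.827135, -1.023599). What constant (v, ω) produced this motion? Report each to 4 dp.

v = -0.2500, ω = -0.5000

Δθ = -1.023599 − -0.523599 = -0.500000
ω = Δθ/dt = -0.500000/1.0 = -0.5000
R = Δx/(sin θ' − sin θ) = 0.5000
v = R·ω = 0.5000·-0.5000 = -0.2500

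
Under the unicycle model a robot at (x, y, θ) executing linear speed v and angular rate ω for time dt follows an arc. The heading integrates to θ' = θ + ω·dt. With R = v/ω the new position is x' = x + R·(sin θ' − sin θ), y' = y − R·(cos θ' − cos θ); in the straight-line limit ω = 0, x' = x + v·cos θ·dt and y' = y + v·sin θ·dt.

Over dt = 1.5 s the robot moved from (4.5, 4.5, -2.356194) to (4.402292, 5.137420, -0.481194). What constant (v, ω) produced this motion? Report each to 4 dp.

v = -0.5000, ω = 1.2500

Δθ = -0.481194 − -2.356194 = 1.875000
ω = Δθ/dt = 1.875000/1.5 = 1.2500
R = −Δy/(cos θ' − cos θ) = -0.4000
v = R·ω = -0.4000·1.2500 = -0.5000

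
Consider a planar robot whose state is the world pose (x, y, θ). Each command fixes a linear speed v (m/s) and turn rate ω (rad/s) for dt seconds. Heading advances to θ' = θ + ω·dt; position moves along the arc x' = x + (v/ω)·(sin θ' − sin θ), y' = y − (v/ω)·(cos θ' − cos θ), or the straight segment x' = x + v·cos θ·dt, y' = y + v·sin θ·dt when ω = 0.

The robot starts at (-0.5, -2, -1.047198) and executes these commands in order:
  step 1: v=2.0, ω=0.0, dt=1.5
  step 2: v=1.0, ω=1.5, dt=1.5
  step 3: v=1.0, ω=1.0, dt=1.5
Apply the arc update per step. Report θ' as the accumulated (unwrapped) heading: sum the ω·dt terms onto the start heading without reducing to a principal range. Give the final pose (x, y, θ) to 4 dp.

(1.6912, -3.2396, 2.7028)

step 1: θ'=-1.0472 (straight) → pose (1.0000, -4.5981, -1.0472)
step 2: θ'=1.2028 (R=0.6667) → pose (2.1994, -4.5046, 1.2028)
step 3: θ'=2.7028 (R=1.0000) → pose (1.6912, -3.2396, 2.7028)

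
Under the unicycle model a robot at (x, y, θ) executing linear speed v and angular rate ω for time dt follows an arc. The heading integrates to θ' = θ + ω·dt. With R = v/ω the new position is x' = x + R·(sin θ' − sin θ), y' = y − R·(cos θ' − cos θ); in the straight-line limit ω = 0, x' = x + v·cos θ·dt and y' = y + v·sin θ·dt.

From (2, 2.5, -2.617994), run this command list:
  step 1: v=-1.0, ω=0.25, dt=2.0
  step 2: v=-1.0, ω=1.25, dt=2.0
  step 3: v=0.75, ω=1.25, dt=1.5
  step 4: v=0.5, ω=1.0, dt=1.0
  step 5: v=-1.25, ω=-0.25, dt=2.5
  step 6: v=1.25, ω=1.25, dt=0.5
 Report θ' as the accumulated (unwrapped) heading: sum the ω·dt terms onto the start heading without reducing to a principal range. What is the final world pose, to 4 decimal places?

(4.6425, 5.6767, 3.2570)

step 1: θ'=-2.1180 (R=-4.0000) → pose (3.4159, 3.8829, -2.1180)
step 2: θ'=0.3820 (R=-0.8000) → pose (2.4345, 5.0415, 0.3820)
step 3: θ'=2.2570 (R=0.6000) → pose (2.6751, 5.9784, 2.2570)
step 4: θ'=3.2570 (R=0.5000) → pose (2.2306, 6.1583, 3.2570)
step 5: θ'=2.6320 (R=5.0000) → pose (5.2455, 5.5563, 2.6320)
step 6: θ'=3.2570 (R=1.0000) → pose (4.6425, 5.6767, 3.2570)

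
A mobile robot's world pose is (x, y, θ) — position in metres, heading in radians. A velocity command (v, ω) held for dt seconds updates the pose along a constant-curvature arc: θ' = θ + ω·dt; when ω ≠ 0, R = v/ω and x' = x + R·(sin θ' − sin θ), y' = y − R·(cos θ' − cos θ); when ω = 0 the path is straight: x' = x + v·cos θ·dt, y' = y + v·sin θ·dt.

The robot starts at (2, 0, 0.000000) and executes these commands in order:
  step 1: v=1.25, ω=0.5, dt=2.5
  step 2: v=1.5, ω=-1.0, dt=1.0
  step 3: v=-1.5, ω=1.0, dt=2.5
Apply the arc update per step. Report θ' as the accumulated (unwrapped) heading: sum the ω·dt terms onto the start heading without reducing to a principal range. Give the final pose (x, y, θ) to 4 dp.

(5.2234, -0.1477, 2.7500)

step 1: θ'=1.2500 (R=2.5000) → pose (4.3725, 1.7117, 1.2500)
step 2: θ'=0.2500 (R=-1.5000) → pose (5.4248, 2.6921, 0.2500)
step 3: θ'=2.7500 (R=-1.5000) → pose (5.2234, -0.1477, 2.7500)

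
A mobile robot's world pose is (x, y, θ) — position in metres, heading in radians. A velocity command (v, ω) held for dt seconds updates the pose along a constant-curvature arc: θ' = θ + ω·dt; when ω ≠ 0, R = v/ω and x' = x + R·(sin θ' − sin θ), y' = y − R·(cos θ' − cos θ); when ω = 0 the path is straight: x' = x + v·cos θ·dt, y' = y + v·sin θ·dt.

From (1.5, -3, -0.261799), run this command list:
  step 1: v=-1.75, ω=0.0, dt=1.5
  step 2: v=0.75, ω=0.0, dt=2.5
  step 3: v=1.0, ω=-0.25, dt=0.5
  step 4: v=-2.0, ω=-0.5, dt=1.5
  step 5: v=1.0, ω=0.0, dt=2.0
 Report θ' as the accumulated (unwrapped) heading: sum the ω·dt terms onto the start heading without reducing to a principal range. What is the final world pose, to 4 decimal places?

step 1: θ'=-0.2618 (straight) → pose (-1.0356, -2.3206, -0.2618)
step 2: θ'=-0.2618 (straight) → pose (0.7756, -2.8059, -0.2618)
step 3: θ'=-0.3868 (R=-4.0000) → pose (1.2492, -2.9651, -0.3868)
step 4: θ'=-1.1368 (R=4.0000) → pose (-0.8711, -0.9426, -1.1368)
step 5: θ'=-1.1368 (straight) → pose (-0.0301, -2.7572, -1.1368)

(-0.0301, -2.7572, -1.1368)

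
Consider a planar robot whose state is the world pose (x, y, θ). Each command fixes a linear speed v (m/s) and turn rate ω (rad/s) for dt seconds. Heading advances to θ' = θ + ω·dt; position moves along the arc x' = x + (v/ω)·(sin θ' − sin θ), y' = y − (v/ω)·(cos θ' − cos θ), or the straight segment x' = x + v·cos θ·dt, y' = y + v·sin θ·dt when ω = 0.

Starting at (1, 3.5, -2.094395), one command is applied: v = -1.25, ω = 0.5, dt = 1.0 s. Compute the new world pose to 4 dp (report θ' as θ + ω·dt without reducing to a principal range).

θ' = -2.0944 + 0.5·1.0 = -1.5944
R = v/ω = -1.25/0.5 = -2.5000
x' = 1 + -2.5000·(sin -1.5944 − sin -2.0944) = 1.3342
y' = 3.5 − -2.5000·(cos -1.5944 − cos -2.0944) = 4.6910

(1.3342, 4.6910, -1.5944)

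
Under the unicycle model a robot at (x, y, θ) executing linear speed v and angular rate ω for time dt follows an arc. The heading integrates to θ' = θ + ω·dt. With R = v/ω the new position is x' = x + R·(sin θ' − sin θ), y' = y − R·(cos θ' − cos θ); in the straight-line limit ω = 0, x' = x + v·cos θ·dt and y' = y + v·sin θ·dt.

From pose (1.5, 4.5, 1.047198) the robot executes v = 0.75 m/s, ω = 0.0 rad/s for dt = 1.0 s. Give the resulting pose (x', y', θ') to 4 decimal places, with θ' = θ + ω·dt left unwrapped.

(1.8750, 5.1495, 1.0472)

θ' = 1.0472 + 0.0·1.0 = 1.0472
ω = 0 → straight: x' = 1.5 + 0.75·cos(1.0472)·1.0 = 1.8750
y' = 4.5 + 0.75·sin(1.0472)·1.0 = 5.1495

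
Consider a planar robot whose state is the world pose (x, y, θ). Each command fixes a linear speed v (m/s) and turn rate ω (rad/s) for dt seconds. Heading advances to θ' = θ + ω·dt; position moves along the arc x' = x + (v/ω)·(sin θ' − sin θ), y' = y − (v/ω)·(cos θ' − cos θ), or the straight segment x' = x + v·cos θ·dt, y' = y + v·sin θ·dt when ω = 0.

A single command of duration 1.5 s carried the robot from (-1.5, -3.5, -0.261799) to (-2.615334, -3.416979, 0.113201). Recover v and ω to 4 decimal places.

v = -0.7500, ω = 0.2500

Δθ = 0.113201 − -0.261799 = 0.375000
ω = Δθ/dt = 0.375000/1.5 = 0.2500
R = Δx/(sin θ' − sin θ) = -3.0000
v = R·ω = -3.0000·0.2500 = -0.7500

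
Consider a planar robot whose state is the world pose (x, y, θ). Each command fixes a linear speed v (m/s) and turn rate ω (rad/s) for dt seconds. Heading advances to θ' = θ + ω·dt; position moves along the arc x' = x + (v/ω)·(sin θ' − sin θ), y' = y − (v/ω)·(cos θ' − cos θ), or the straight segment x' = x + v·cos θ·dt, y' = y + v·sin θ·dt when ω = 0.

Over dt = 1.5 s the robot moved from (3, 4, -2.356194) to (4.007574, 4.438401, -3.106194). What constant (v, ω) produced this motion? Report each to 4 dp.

Δθ = -3.106194 − -2.356194 = -0.750000
ω = Δθ/dt = -0.750000/1.5 = -0.5000
R = Δx/(sin θ' − sin θ) = 1.5000
v = R·ω = 1.5000·-0.5000 = -0.7500

v = -0.7500, ω = -0.5000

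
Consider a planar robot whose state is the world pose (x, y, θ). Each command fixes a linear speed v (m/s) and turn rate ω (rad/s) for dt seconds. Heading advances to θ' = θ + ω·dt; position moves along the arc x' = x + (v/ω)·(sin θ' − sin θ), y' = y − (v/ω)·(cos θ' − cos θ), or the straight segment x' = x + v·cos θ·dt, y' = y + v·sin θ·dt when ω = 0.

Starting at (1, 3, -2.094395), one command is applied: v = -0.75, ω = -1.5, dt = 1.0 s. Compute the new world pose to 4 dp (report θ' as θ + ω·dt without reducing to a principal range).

(1.6518, 3.1996, -3.5944)

θ' = -2.0944 + -1.5·1.0 = -3.5944
R = v/ω = -0.75/-1.5 = 0.5000
x' = 1 + 0.5000·(sin -3.5944 − sin -2.0944) = 1.6518
y' = 3 − 0.5000·(cos -3.5944 − cos -2.0944) = 3.1996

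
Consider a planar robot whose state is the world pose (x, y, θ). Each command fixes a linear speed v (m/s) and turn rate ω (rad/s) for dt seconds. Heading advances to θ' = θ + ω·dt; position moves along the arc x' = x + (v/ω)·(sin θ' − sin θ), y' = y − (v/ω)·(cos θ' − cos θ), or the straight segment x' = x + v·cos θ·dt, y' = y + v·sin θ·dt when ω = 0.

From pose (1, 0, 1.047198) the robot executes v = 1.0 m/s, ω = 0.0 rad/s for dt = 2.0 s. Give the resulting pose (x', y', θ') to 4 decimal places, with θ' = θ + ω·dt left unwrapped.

(2.0000, 1.7321, 1.0472)

θ' = 1.0472 + 0.0·2.0 = 1.0472
ω = 0 → straight: x' = 1 + 1.0·cos(1.0472)·2.0 = 2.0000
y' = 0 + 1.0·sin(1.0472)·2.0 = 1.7321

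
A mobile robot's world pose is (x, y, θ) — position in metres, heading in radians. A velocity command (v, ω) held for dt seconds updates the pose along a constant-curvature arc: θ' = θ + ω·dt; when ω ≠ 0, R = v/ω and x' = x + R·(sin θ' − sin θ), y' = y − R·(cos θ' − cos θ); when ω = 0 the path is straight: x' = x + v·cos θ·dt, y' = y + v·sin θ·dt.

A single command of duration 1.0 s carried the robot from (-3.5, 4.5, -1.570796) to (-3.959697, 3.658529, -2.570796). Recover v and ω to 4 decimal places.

v = 1.0000, ω = -1.0000

Δθ = -2.570796 − -1.570796 = -1.000000
ω = Δθ/dt = -1.000000/1.0 = -1.0000
R = −Δy/(cos θ' − cos θ) = -1.0000
v = R·ω = -1.0000·-1.0000 = 1.0000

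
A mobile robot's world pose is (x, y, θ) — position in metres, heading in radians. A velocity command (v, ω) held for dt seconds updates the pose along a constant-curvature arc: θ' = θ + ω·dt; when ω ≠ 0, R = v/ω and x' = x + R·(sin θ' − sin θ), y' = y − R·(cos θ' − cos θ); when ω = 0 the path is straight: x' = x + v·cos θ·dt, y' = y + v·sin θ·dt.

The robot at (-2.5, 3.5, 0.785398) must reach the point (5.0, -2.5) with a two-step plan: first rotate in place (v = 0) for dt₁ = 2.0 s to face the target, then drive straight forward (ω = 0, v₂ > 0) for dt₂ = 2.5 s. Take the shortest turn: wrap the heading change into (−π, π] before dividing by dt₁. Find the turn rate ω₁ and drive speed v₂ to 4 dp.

heading to target = atan2(-2.5−3.5, 5−-2.5) = -0.6747
Δθ = wrap(-0.6747 − 0.7854) = -1.4601; ω₁ = Δθ/dt₁ = -0.7301
distance = √((5−-2.5)² + (-2.5−3.5)²) = 9.6047; v₂ = distance/dt₂ = 3.8419

ω₁ = -0.7301, v₂ = 3.8419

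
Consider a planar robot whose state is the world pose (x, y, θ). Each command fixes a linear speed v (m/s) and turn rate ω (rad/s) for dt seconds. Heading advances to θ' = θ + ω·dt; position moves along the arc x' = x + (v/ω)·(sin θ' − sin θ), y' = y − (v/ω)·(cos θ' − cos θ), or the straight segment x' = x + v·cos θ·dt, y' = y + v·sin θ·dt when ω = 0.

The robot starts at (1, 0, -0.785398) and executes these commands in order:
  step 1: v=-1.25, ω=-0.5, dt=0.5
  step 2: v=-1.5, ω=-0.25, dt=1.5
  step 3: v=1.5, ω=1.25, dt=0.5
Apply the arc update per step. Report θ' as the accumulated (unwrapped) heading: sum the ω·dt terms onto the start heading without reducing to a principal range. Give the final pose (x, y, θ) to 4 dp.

(0.1911, 1.9383, -0.7854)

step 1: θ'=-1.0354 (R=2.5000) → pose (0.6176, 0.4923, -1.0354)
step 2: θ'=-1.4104 (R=6.0000) → pose (-0.1450, 2.5951, -1.4104)
step 3: θ'=-0.7854 (R=1.2000) → pose (0.1911, 1.9383, -0.7854)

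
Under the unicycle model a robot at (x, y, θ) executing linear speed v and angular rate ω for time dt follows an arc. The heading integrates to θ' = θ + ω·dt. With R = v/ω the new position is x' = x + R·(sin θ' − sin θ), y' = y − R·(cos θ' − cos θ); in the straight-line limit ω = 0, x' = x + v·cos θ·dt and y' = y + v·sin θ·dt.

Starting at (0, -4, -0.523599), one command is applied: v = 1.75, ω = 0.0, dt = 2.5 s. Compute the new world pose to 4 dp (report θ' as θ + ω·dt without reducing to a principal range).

θ' = -0.5236 + 0.0·2.5 = -0.5236
ω = 0 → straight: x' = 0 + 1.75·cos(-0.5236)·2.5 = 3.7889
y' = -4 + 1.75·sin(-0.5236)·2.5 = -6.1875

(3.7889, -6.1875, -0.5236)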